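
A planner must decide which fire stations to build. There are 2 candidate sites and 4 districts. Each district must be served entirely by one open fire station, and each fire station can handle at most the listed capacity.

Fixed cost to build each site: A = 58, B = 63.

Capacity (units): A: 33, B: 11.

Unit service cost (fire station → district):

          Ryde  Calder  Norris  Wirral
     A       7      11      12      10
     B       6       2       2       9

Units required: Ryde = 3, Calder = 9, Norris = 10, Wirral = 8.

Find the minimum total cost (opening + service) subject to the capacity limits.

Open {A, B}: Ryde→A 7·3=21, Calder→A 11·9=99, Norris→B 2·10=20, Wirral→A 10·8=80.
Loads: A carries 20/33, B carries 10/11. Service 220; fixed 121; total 341.
Next best feasible plan costs 360.

Minimum total cost: 341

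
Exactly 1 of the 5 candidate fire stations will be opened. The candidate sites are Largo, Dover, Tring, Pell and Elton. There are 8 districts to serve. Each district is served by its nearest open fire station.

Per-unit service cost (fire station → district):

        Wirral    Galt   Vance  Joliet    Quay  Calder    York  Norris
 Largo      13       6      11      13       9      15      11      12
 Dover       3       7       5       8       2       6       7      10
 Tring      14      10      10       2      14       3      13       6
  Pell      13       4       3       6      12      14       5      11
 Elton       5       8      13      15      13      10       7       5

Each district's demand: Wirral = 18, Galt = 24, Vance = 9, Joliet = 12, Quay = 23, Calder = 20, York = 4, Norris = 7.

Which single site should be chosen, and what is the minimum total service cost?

With exactly 1 open, each district uses its cheapest among the chosen.
{Dover}: Wirral→Dover 3·18=54, Galt→Dover 7·24=168, Vance→Dover 5·9=45, Joliet→Dover 8·12=96, Quay→Dover 2·23=46, Calder→Dover 6·20=120, York→Dover 7·4=28, Norris→Dover 10·7=70. Service cost 627.
{Tring}: service cost 1082
{Pell}: service cost 1082
Among all 5 size-1 choices, {Dover} is lowest.

Choose Dover only; total service cost 627.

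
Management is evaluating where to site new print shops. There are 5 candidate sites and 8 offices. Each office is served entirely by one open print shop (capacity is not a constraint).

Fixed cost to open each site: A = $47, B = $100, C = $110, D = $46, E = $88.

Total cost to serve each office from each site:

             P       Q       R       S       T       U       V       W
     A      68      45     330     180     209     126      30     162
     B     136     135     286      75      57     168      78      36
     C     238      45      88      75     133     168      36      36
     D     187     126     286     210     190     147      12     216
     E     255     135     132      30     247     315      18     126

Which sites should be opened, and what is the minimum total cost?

For any fixed open set, each office goes to its cheapest open site; total = fixed + service.
{A, B, E}: P→A 68, Q→A 45, R→E 132, S→E 30, T→B 57, U→A 126, V→E 18, W→B 36. Service 512; fixed 235; total 747.
{A, C}: P→A 68, Q→A 45, R→C 88, S→C 75, T→C 133, U→A 126, V→A 30, W→C 36. Service 601; fixed 157; total 758.
{A, B, C}: P→A 68, Q→A 45, R→C 88, S→B 75, T→B 57, U→A 126, V→A 30, W→B 36. Service 525; fixed 257; total 782.
{A, B, C, D, E}: service 462 + fixed 391 = 853
No other subset beats 747.

Open A, B and E; minimum total cost 747.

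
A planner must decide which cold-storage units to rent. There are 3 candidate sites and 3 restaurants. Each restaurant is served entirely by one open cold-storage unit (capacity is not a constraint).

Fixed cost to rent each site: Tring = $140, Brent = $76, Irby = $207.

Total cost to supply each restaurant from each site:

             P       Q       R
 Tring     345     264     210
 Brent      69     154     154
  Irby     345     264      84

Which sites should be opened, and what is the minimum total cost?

For any fixed open set, each restaurant goes to its cheapest open site; total = fixed + service.
{Brent}: P→Brent 69, Q→Brent 154, R→Brent 154. Service 377; fixed 76; total 453.
{Brent, Irby}: P→Brent 69, Q→Brent 154, R→Irby 84. Service 307; fixed 283; total 590.
{Tring, Brent}: P→Brent 69, Q→Brent 154, R→Brent 154. Service 377; fixed 216; total 593.
{Tring, Brent, Irby}: P→Brent 69, Q→Brent 154, R→Irby 84. Service 307; fixed 423; total 730.
No other subset beats 453.

Open Brent only; minimum total cost 453.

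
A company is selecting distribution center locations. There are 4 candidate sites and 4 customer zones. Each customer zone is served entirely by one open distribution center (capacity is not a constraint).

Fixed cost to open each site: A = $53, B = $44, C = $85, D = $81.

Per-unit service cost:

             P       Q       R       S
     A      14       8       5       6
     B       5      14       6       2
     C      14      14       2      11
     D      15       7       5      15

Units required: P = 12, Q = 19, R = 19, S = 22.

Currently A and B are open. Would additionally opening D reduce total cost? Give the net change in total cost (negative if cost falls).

No — net change +62 (cost rises by 62).

Current service cost with {A, B}: 351.
Adding D: each customer zone re-picks its cheapest; new service cost 332, saving 19.
Extra fixed cost: 81. Net change = 81 − 19 = 62.
(Totals: 448 → 510.)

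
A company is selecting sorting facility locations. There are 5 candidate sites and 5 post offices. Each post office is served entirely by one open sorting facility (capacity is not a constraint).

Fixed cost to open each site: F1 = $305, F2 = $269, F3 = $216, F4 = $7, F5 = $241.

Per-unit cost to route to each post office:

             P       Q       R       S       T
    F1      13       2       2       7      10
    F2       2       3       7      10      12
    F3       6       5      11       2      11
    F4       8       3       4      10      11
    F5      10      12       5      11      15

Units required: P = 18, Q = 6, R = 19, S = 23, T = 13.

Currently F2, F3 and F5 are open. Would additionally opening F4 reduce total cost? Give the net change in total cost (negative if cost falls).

Yes — net change −12 (cost falls by 12).

Current service cost with {F2, F3, F5}: 338.
Adding F4: each post office re-picks its cheapest; new service cost 319, saving 19.
Extra fixed cost: 7. Net change = 7 − 19 = -12.
(Totals: 1064 → 1052.)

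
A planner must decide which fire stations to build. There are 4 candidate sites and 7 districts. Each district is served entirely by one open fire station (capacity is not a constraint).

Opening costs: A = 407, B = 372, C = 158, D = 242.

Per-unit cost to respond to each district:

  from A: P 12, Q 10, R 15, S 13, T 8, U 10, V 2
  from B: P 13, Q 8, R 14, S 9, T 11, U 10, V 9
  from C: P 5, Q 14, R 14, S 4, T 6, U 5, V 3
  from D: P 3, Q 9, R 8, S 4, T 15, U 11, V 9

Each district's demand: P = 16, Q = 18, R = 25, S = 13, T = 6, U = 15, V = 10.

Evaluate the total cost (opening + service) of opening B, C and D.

Each district is assigned to its cheapest site among the open ones.
{B, C, D}: P→D 3·16=48, Q→B 8·18=144, R→D 8·25=200, S→C 4·13=52, T→C 6·6=36, U→C 5·15=75, V→C 3·10=30. Service 585; fixed 772; total 1357.

Total cost: 1357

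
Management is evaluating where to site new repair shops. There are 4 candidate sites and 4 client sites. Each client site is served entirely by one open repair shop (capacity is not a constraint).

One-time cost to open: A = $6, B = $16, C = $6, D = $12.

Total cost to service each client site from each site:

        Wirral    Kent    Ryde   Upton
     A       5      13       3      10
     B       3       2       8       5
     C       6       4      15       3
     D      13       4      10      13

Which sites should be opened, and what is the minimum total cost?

For any fixed open set, each client site goes to its cheapest open site; total = fixed + service.
{A, C}: Wirral→A 5, Kent→C 4, Ryde→A 3, Upton→C 3. Service 15; fixed 12; total 27.
{B}: service 18 + fixed 16 = 34
{C}: service 28 + fixed 6 = 34
{A, B, C, D}: service 11 + fixed 40 = 51
No other subset beats 27.

Open A and C; minimum total cost 27.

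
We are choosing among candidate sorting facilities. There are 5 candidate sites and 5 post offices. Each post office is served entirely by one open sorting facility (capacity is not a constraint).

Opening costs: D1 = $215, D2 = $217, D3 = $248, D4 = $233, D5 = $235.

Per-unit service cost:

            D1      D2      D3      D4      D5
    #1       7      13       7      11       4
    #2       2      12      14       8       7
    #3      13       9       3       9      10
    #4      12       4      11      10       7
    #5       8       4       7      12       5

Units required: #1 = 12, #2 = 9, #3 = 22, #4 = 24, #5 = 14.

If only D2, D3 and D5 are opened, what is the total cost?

Total cost: 1029

Each post office is assigned to its cheapest site among the open ones.
{D2, D3, D5}: #1→D5 4·12=48, #2→D5 7·9=63, #3→D3 3·22=66, #4→D2 4·24=96, #5→D2 4·14=56. Service 329; fixed 700; total 1029.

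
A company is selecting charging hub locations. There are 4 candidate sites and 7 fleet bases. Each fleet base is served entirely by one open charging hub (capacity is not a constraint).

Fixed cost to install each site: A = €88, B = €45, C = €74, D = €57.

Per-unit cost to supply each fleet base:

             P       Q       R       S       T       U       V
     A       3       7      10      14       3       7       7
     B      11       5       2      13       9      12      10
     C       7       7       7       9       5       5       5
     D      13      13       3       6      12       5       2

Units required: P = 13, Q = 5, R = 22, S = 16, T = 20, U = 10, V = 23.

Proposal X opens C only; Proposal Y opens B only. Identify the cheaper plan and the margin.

Proposal X: {C}: P→C 7·13=91, Q→C 7·5=35, R→C 7·22=154, S→C 9·16=144, T→C 5·20=100, U→C 5·10=50, V→C 5·23=115. Service 689; fixed 74; total 763.
Proposal Y: {B}: P→B 11·13=143, Q→B 5·5=25, R→B 2·22=44, S→B 13·16=208, T→B 9·20=180, U→B 12·10=120, V→B 10·23=230. Service 950; fixed 45; total 995.
Difference: |763 − 995| = 232.

Proposal X is cheaper by 232.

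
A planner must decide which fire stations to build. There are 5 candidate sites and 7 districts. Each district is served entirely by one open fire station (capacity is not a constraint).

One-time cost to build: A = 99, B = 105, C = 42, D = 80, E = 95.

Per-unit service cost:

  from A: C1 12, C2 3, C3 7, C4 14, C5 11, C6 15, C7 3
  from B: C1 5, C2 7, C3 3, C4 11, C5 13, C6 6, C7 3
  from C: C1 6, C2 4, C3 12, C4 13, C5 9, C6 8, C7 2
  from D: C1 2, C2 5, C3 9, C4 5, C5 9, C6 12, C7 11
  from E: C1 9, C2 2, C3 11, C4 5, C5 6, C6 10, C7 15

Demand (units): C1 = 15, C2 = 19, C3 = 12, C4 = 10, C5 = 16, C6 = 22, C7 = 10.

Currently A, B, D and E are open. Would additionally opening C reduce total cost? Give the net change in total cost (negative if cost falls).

No — net change +32 (cost rises by 32).

Current service cost with {A, B, D, E}: 412.
Adding C: each district re-picks its cheapest; new service cost 402, saving 10.
Extra fixed cost: 42. Net change = 42 − 10 = 32.
(Totals: 791 → 823.)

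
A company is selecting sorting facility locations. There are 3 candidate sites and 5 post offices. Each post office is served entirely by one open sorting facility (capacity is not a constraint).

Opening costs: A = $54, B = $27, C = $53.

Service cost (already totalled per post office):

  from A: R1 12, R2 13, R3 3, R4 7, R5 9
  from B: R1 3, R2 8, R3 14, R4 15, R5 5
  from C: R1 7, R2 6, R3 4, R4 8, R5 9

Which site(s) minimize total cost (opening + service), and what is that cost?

For any fixed open set, each post office goes to its cheapest open site; total = fixed + service.
{B}: R1→B 3, R2→B 8, R3→B 14, R4→B 15, R5→B 5. Service 45; fixed 27; total 72.
{C}: service 34 + fixed 53 = 87
{A}: R1→A 12, R2→A 13, R3→A 3, R4→A 7, R5→A 9. Service 44; fixed 54; total 98.
{A, B, C}: R1→B 3, R2→C 6, R3→A 3, R4→A 7, R5→B 5. Service 24; fixed 134; total 158.
(All 7 nonempty subsets were checked; B only is lowest.)

Open B only; minimum total cost 72.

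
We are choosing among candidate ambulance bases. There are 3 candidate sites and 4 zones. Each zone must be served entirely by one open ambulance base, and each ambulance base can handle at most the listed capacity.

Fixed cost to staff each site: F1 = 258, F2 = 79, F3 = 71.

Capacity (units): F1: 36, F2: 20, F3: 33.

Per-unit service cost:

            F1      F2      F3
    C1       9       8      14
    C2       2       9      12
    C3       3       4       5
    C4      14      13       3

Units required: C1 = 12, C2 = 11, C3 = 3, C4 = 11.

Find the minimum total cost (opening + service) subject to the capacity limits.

Minimum total cost: 423

Open {F2, F3}: C1→F2 8·12=96, C2→F3 12·11=132, C3→F2 4·3=12, C4→F3 3·11=33.
Loads: F2 carries 15/20, F3 carries 22/33. Service 273; fixed 150; total 423.
Next best feasible plan costs 426.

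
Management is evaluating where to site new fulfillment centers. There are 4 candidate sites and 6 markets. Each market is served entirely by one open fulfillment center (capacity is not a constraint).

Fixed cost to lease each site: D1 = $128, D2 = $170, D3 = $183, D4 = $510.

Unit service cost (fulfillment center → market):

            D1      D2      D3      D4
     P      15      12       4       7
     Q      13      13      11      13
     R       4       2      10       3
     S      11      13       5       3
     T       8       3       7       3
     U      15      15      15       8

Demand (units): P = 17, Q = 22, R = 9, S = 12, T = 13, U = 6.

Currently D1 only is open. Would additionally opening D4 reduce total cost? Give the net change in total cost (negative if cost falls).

Current service cost with {D1}: 903.
Adding D4: each market re-picks its cheapest; new service cost 555, saving 348.
Extra fixed cost: 510. Net change = 510 − 348 = 162.
(Totals: 1031 → 1193.)

No — net change +162 (cost rises by 162).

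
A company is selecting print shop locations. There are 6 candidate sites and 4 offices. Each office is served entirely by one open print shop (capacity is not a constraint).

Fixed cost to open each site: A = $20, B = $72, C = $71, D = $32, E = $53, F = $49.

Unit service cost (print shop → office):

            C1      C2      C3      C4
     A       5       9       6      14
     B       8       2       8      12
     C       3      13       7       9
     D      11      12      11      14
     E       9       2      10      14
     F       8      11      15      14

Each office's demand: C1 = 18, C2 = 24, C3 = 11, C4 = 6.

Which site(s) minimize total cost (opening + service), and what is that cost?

Open C and E; minimum total cost 357.

For any fixed open set, each office goes to its cheapest open site; total = fixed + service.
{C, E}: C1→C 3·18=54, C2→E 2·24=48, C3→C 7·11=77, C4→C 9·6=54. Service 233; fixed 124; total 357.
{A, E}: service 288 + fixed 73 = 361
{A, C, E}: service 222 + fixed 144 = 366
{A, B, C, D, E, F}: service 222 + fixed 297 = 519
No other subset beats 357.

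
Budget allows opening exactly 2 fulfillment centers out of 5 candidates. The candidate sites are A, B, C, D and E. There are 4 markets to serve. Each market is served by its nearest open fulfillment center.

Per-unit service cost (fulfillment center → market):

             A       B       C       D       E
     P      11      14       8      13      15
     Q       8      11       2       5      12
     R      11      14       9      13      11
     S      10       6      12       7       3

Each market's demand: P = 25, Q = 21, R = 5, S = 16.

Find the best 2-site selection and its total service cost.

With exactly 2 open, each market uses its cheapest among the chosen.
{C, E}: P→C 8·25=200, Q→C 2·21=42, R→C 9·5=45, S→E 3·16=48. Service cost 335.
{B, C}: service cost 383
{C, D}: service cost 399
Among all 10 size-2 choices, {C, E} is lowest.

Choose C and E; total service cost 335.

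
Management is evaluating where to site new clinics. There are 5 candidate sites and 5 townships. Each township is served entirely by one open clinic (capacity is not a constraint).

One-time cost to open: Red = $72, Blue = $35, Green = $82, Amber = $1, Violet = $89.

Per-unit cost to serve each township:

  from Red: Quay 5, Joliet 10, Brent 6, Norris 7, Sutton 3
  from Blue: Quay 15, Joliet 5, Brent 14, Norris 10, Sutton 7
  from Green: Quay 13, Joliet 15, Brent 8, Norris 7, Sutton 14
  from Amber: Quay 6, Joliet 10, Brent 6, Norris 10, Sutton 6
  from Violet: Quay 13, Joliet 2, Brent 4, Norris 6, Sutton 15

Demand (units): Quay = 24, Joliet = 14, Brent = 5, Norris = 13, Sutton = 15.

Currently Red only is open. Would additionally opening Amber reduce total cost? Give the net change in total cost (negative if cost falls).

Current service cost with {Red}: 426.
Adding Amber: each township re-picks its cheapest; new service cost 426, saving 0.
Extra fixed cost: 1. Net change = 1 − 0 = 1.
(Totals: 498 → 499.)

No — net change +1 (cost rises by 1).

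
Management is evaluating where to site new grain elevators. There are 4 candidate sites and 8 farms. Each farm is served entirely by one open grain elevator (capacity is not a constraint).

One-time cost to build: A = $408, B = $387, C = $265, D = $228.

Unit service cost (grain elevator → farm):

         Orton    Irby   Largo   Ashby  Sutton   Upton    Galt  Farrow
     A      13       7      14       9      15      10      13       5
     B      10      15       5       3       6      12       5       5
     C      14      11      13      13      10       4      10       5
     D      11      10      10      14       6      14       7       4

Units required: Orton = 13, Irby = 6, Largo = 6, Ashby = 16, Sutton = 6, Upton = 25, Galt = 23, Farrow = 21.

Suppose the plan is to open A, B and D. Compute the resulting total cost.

Total cost: 1758

Each farm is assigned to its cheapest site among the open ones.
{A, B, D}: Orton→B 10·13=130, Irby→A 7·6=42, Largo→B 5·6=30, Ashby→B 3·16=48, Sutton→B 6·6=36, Upton→A 10·25=250, Galt→B 5·23=115, Farrow→D 4·21=84. Service 735; fixed 1023; total 1758.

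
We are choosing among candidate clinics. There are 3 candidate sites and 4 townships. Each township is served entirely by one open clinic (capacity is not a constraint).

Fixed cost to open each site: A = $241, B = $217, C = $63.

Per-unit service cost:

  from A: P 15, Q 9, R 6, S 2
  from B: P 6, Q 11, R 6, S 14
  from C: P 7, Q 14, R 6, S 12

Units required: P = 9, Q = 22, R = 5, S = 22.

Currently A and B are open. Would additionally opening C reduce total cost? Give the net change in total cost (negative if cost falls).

Current service cost with {A, B}: 326.
Adding C: each township re-picks its cheapest; new service cost 326, saving 0.
Extra fixed cost: 63. Net change = 63 − 0 = 63.
(Totals: 784 → 847.)

No — net change +63 (cost rises by 63).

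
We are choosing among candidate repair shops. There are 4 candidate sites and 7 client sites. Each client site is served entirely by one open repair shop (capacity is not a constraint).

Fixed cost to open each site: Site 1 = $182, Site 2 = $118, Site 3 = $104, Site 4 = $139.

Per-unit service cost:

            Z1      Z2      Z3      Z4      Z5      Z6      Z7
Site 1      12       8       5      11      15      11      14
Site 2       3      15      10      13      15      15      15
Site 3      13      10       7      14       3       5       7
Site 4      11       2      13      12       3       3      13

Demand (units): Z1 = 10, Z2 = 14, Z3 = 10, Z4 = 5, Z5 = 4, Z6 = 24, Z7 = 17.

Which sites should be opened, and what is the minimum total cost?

Open Site 3 and Site 4; minimum total cost 714.

For any fixed open set, each client site goes to its cheapest open site; total = fixed + service.
{Site 3, Site 4}: Z1→Site 4 11·10=110, Z2→Site 4 2·14=28, Z3→Site 3 7·10=70, Z4→Site 4 12·5=60, Z5→Site 3 3·4=12, Z6→Site 4 3·24=72, Z7→Site 3 7·17=119. Service 471; fixed 243; total 714.
{Site 2, Site 3, Site 4}: Z1→Site 2 3·10=30, Z2→Site 4 2·14=28, Z3→Site 3 7·10=70, Z4→Site 4 12·5=60, Z5→Site 3 3·4=12, Z6→Site 4 3·24=72, Z7→Site 3 7·17=119. Service 391; fixed 361; total 752.
{Site 3}: Z1→Site 3 13·10=130, Z2→Site 3 10·14=140, Z3→Site 3 7·10=70, Z4→Site 3 14·5=70, Z5→Site 3 3·4=12, Z6→Site 3 5·24=120, Z7→Site 3 7·17=119. Service 661; fixed 104; total 765.
{Site 1, Site 2, Site 3, Site 4}: service 366 + fixed 543 = 909
No other subset beats 714.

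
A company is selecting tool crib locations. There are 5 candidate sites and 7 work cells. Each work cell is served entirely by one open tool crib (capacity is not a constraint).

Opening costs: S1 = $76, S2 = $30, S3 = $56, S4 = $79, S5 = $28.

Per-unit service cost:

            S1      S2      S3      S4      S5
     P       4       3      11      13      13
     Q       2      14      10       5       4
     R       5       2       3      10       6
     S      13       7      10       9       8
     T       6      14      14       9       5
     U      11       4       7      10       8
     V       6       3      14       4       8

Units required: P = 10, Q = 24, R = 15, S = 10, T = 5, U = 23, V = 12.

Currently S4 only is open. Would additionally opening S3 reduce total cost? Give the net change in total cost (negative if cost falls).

Current service cost with {S4}: 813.
Adding S3: each work cell re-picks its cheapest; new service cost 619, saving 194.
Extra fixed cost: 56. Net change = 56 − 194 = -138.
(Totals: 892 → 754.)

Yes — net change −138 (cost falls by 138).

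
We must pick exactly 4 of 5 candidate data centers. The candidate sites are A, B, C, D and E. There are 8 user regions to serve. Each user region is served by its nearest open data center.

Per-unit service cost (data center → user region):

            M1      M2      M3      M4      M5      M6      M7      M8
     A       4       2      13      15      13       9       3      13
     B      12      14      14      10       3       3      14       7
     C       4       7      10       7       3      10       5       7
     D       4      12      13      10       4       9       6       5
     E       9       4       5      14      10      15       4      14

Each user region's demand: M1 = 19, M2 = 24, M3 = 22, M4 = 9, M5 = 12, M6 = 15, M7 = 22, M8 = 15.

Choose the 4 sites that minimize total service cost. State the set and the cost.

Choose A, B, D and E; total service cost 546.

With exactly 4 open, each user region uses its cheapest among the chosen.
{A, B, D, E}: M1→A 4·19=76, M2→A 2·24=48, M3→E 5·22=110, M4→B 10·9=90, M5→B 3·12=36, M6→B 3·15=45, M7→A 3·22=66, M8→D 5·15=75. Service cost 546.
{A, B, C, E}: service cost 549
{B, C, D, E}: service cost 589
Among all 5 size-4 choices, {A, B, D, E} is lowest.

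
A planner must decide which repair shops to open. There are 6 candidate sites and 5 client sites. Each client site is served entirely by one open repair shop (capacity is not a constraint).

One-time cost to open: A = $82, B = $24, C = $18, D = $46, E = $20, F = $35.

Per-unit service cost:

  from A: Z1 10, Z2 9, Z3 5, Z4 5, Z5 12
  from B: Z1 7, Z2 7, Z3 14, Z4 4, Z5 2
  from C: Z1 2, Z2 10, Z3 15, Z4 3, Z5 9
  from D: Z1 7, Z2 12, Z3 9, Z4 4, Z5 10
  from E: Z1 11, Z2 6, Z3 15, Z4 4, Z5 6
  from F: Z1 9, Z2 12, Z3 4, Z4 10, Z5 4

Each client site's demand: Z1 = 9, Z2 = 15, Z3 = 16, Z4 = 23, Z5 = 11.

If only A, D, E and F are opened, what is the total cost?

Total cost: 536

Each client site is assigned to its cheapest site among the open ones.
{A, D, E, F}: Z1→D 7·9=63, Z2→E 6·15=90, Z3→F 4·16=64, Z4→D 4·23=92, Z5→F 4·11=44. Service 353; fixed 183; total 536.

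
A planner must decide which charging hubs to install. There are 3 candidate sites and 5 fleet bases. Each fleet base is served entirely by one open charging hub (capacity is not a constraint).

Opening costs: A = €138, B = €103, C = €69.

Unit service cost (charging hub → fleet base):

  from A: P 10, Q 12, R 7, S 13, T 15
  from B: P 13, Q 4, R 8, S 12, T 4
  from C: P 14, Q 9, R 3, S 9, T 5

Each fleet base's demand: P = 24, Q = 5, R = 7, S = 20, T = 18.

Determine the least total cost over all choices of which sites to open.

Minimum total cost: 741

For any fixed open set, each fleet base goes to its cheapest open site; total = fixed + service.
{C}: P→C 14·24=336, Q→C 9·5=45, R→C 3·7=21, S→C 9·20=180, T→C 5·18=90. Service 672; fixed 69; total 741.
{B, C}: service 605 + fixed 172 = 777
{A, C}: P→A 10·24=240, Q→C 9·5=45, R→C 3·7=21, S→C 9·20=180, T→C 5·18=90. Service 576; fixed 207; total 783.
{A, B, C}: service 533 + fixed 310 = 843
No other subset beats 741.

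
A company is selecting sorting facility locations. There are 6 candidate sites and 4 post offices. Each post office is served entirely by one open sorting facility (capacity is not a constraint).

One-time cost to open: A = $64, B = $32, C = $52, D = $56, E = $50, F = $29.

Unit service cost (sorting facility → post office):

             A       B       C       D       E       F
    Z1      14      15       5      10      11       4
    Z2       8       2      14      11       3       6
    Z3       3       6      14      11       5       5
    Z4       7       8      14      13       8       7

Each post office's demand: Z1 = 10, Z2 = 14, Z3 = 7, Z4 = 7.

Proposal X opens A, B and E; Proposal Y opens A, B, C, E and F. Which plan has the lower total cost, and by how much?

Proposal X is cheaper by 11.

Proposal X: {A, B, E}: Z1→E 11·10=110, Z2→B 2·14=28, Z3→A 3·7=21, Z4→A 7·7=49. Service 208; fixed 146; total 354.
Proposal Y: {A, B, C, E, F}: Z1→F 4·10=40, Z2→B 2·14=28, Z3→A 3·7=21, Z4→A 7·7=49. Service 138; fixed 227; total 365.
Difference: |354 − 365| = 11.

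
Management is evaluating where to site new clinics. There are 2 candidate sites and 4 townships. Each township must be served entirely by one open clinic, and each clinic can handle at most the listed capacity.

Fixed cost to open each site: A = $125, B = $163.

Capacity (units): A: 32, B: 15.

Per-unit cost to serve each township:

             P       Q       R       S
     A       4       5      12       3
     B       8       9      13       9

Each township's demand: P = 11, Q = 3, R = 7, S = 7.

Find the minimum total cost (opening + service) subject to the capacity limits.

Open {A}: P→A 4·11=44, Q→A 5·3=15, R→A 12·7=84, S→A 3·7=21.
Loads: A carries 28/32. Service 164; fixed 125; total 289.
Next best feasible plan costs 452.

Minimum total cost: 289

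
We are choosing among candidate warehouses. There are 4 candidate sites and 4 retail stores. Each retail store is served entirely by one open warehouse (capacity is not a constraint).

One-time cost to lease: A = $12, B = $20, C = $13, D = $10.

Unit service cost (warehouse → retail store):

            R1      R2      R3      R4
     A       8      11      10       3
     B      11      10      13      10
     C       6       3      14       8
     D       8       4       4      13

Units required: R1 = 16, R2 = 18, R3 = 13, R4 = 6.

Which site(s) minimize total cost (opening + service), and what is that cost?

For any fixed open set, each retail store goes to its cheapest open site; total = fixed + service.
{A, C, D}: R1→C 6·16=96, R2→C 3·18=54, R3→D 4·13=52, R4→A 3·6=18. Service 220; fixed 35; total 255.
{C, D}: R1→C 6·16=96, R2→C 3·18=54, R3→D 4·13=52, R4→C 8·6=48. Service 250; fixed 23; total 273.
{A, B, C, D}: R1→C 6·16=96, R2→C 3·18=54, R3→D 4·13=52, R4→A 3·6=18. Service 220; fixed 55; total 275.
{D}: service 330 + fixed 10 = 340
No other subset beats 255.

Open A, C and D; minimum total cost 255.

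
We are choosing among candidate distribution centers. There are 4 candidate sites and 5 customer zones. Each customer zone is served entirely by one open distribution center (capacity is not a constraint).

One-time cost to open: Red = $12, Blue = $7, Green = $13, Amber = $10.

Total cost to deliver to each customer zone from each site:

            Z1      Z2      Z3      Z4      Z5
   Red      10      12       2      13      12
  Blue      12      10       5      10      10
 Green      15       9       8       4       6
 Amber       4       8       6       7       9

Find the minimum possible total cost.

For any fixed open set, each customer zone goes to its cheapest open site; total = fixed + service.
{Amber}: Z1→Amber 4, Z2→Amber 8, Z3→Amber 6, Z4→Amber 7, Z5→Amber 9. Service 34; fixed 10; total 44.
{Blue, Amber}: service 33 + fixed 17 = 50
{Green, Amber}: service 28 + fixed 23 = 51
{Red, Blue, Green, Amber}: Z1→Amber 4, Z2→Amber 8, Z3→Red 2, Z4→Green 4, Z5→Green 6. Service 24; fixed 42; total 66.
(All 15 nonempty subsets were checked; Amber only is lowest.)

Minimum total cost: 44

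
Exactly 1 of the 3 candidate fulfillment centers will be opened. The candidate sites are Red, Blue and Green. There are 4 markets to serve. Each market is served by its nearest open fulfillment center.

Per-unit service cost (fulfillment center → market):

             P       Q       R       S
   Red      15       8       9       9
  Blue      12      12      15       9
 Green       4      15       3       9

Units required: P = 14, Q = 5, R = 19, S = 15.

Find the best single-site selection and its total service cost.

With exactly 1 open, each market uses its cheapest among the chosen.
{Green}: P→Green 4·14=56, Q→Green 15·5=75, R→Green 3·19=57, S→Green 9·15=135. Service cost 323.
{Red}: service cost 556
{Blue}: service cost 648
Among all 3 size-1 choices, {Green} is lowest.

Choose Green only; total service cost 323.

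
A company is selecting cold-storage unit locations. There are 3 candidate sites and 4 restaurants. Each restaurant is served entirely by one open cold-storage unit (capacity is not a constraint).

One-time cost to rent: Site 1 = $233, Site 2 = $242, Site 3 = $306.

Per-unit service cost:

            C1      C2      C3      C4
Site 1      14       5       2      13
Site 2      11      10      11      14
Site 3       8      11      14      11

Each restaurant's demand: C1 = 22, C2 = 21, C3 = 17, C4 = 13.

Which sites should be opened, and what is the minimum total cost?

Open Site 1 only; minimum total cost 849.

For any fixed open set, each restaurant goes to its cheapest open site; total = fixed + service.
{Site 1}: C1→Site 1 14·22=308, C2→Site 1 5·21=105, C3→Site 1 2·17=34, C4→Site 1 13·13=169. Service 616; fixed 233; total 849.
{Site 1, Site 3}: service 458 + fixed 539 = 997
{Site 1, Site 2}: service 550 + fixed 475 = 1025
{Site 1, Site 2, Site 3}: service 458 + fixed 781 = 1239
No other subset beats 849.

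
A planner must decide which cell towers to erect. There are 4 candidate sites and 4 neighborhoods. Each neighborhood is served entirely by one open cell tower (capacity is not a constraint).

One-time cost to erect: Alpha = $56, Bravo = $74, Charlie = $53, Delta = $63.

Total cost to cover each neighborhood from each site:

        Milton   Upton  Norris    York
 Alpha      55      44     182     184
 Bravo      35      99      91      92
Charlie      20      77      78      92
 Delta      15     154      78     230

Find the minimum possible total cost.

Minimum total cost: 320

For any fixed open set, each neighborhood goes to its cheapest open site; total = fixed + service.
{Charlie}: Milton→Charlie 20, Upton→Charlie 77, Norris→Charlie 78, York→Charlie 92. Service 267; fixed 53; total 320.
{Alpha, Charlie}: service 234 + fixed 109 = 343
{Charlie, Delta}: Milton→Delta 15, Upton→Charlie 77, Norris→Charlie 78, York→Charlie 92. Service 262; fixed 116; total 378.
{Alpha, Bravo, Charlie, Delta}: Milton→Delta 15, Upton→Alpha 44, Norris→Charlie 78, York→Bravo 92. Service 229; fixed 246; total 475.
No other subset beats 320.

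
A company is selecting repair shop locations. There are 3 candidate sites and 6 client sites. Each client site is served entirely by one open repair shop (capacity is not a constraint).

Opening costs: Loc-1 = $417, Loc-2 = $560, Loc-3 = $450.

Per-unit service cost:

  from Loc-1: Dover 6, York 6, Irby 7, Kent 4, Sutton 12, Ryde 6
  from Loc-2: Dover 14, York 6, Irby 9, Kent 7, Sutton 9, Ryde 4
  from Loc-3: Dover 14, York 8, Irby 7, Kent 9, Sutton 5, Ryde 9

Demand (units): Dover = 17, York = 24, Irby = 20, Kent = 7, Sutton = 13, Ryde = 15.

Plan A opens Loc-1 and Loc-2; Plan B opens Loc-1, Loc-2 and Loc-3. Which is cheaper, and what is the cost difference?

Plan A: {Loc-1, Loc-2}: Dover→Loc-1 6·17=102, York→Loc-1 6·24=144, Irby→Loc-1 7·20=140, Kent→Loc-1 4·7=28, Sutton→Loc-2 9·13=117, Ryde→Loc-2 4·15=60. Service 591; fixed 977; total 1568.
Plan B: {Loc-1, Loc-2, Loc-3}: Dover→Loc-1 6·17=102, York→Loc-1 6·24=144, Irby→Loc-1 7·20=140, Kent→Loc-1 4·7=28, Sutton→Loc-3 5·13=65, Ryde→Loc-2 4·15=60. Service 539; fixed 1427; total 1966.
Difference: |1568 − 1966| = 398.

Plan A is cheaper by 398.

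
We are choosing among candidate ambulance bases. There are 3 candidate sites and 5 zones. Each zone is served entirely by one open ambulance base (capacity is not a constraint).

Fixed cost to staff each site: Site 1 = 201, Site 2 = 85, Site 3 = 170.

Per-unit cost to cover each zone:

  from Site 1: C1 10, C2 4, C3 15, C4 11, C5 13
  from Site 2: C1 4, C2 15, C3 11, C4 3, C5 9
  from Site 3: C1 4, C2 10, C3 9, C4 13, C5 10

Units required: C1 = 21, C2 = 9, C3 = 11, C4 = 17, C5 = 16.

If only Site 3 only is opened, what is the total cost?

Each zone is assigned to its cheapest site among the open ones.
{Site 3}: C1→Site 3 4·21=84, C2→Site 3 10·9=90, C3→Site 3 9·11=99, C4→Site 3 13·17=221, C5→Site 3 10·16=160. Service 654; fixed 170; total 824.

Total cost: 824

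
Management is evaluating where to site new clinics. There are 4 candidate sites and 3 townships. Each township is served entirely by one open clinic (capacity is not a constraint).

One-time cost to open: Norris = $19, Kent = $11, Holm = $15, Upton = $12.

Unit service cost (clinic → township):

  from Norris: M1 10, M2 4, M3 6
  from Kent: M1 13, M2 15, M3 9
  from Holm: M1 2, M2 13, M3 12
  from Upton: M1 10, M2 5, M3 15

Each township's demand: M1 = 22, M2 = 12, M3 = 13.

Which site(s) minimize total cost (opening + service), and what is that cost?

For any fixed open set, each township goes to its cheapest open site; total = fixed + service.
{Norris, Holm}: M1→Holm 2·22=44, M2→Norris 4·12=48, M3→Norris 6·13=78. Service 170; fixed 34; total 204.
{Norris, Kent, Holm}: service 170 + fixed 45 = 215
{Norris, Holm, Upton}: M1→Holm 2·22=44, M2→Norris 4·12=48, M3→Norris 6·13=78. Service 170; fixed 46; total 216.
{Norris, Kent, Holm, Upton}: service 170 + fixed 57 = 227
No other subset beats 204.

Open Norris and Holm; minimum total cost 204.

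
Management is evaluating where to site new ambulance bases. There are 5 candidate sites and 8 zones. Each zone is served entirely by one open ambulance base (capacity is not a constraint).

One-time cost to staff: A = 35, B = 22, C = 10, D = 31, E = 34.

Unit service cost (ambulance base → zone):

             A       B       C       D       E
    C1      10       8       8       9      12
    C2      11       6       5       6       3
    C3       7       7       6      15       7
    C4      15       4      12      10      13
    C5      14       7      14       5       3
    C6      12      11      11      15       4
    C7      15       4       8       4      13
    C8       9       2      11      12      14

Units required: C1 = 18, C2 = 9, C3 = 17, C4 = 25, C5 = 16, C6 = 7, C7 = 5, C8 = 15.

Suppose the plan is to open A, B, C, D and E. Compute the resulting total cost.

Total cost: 631

Each zone is assigned to its cheapest site among the open ones.
{A, B, C, D, E}: C1→B 8·18=144, C2→E 3·9=27, C3→C 6·17=102, C4→B 4·25=100, C5→E 3·16=48, C6→E 4·7=28, C7→B 4·5=20, C8→B 2·15=30. Service 499; fixed 132; total 631.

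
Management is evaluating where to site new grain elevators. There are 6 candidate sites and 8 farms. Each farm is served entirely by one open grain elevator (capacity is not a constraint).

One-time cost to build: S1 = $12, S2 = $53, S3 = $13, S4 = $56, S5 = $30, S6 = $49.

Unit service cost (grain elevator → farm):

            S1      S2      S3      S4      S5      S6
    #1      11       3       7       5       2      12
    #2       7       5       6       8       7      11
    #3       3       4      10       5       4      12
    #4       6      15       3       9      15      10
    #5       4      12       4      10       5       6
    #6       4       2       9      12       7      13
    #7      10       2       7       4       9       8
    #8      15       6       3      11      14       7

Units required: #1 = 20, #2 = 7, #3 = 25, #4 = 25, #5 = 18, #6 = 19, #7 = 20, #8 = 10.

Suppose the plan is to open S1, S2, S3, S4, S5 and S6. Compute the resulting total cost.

Total cost: 618

Each farm is assigned to its cheapest site among the open ones.
{S1, S2, S3, S4, S5, S6}: #1→S5 2·20=40, #2→S2 5·7=35, #3→S1 3·25=75, #4→S3 3·25=75, #5→S1 4·18=72, #6→S2 2·19=38, #7→S2 2·20=40, #8→S3 3·10=30. Service 405; fixed 213; total 618.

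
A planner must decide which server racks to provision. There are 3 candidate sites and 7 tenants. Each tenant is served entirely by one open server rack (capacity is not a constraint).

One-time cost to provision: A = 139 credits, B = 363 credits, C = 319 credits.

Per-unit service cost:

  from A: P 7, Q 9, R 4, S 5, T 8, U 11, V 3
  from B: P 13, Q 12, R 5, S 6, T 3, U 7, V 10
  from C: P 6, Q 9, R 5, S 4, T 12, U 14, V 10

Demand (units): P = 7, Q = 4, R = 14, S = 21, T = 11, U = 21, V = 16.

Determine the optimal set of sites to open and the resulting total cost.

For any fixed open set, each tenant goes to its cheapest open site; total = fixed + service.
{A}: P→A 7·7=49, Q→A 9·4=36, R→A 4·14=56, S→A 5·21=105, T→A 8·11=88, U→A 11·21=231, V→A 3·16=48. Service 613; fixed 139; total 752.
{A, B}: P→A 7·7=49, Q→A 9·4=36, R→A 4·14=56, S→A 5·21=105, T→B 3·11=33, U→B 7·21=147, V→A 3·16=48. Service 474; fixed 502; total 976.
{B}: service 675 + fixed 363 = 1038
{A, B, C}: P→C 6·7=42, Q→A 9·4=36, R→A 4·14=56, S→C 4·21=84, T→B 3·11=33, U→B 7·21=147, V→A 3·16=48. Service 446; fixed 821; total 1267.
No other subset beats 752.

Open A only; minimum total cost 752.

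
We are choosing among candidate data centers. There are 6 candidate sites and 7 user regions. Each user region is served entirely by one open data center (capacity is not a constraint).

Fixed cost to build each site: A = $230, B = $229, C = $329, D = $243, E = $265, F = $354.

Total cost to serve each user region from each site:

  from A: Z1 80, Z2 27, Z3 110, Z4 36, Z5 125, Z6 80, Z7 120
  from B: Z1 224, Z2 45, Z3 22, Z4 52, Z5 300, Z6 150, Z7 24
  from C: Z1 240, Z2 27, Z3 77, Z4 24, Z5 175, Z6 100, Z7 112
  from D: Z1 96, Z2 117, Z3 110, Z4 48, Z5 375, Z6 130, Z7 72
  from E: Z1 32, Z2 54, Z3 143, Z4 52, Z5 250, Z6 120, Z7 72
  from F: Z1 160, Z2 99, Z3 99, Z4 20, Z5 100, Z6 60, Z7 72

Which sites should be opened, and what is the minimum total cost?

Open A only; minimum total cost 808.

For any fixed open set, each user region goes to its cheapest open site; total = fixed + service.
{A}: Z1→A 80, Z2→A 27, Z3→A 110, Z4→A 36, Z5→A 125, Z6→A 80, Z7→A 120. Service 578; fixed 230; total 808.
{A, B}: service 394 + fixed 459 = 853
{F}: service 610 + fixed 354 = 964
{A, B, C, D, E, F}: Z1→E 32, Z2→A 27, Z3→B 22, Z4→F 20, Z5→F 100, Z6→F 60, Z7→B 24. Service 285; fixed 1650; total 1935.
No other subset beats 808.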